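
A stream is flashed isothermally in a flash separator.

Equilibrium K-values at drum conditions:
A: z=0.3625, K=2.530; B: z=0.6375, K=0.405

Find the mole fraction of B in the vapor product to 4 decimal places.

y_B = 0.2916

Material balance + equilibrium reduce to Σ zᵢ(Kᵢ−1)/(1+V/F(Kᵢ−1)) = 0.
Check two-phase: ΣzᵢKᵢ = 1.1753 > 1 and Σzᵢ/Kᵢ = 1.7174 > 1, so g(0) = 0.1753 > 0 and g(1) = -0.7174 < 0.
Binary case is linear: z₁(K₁−1)(1+V/F(K₂−1)) + z₂(K₂−1)(1+V/F(K₁−1)) = 0
⇒ V/F = [z₁(K₁−1)+z₂(K₂−1)] / [−(K₁−1)(K₂−1)] = 0.17531/0.91035 = 0.1926
Compositions from xᵢ = zᵢ/(1+V/F(Kᵢ−1)), yᵢ = Kᵢxᵢ:
  A: x = 0.2800, y = 0.7084
  B: x = 0.7200, y = 0.2916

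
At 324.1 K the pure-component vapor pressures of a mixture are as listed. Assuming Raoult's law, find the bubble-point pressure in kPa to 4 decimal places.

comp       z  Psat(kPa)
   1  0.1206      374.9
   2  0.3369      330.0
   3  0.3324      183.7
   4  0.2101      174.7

Pbub = 254.1563 kPa

At the bubble point ψ → 0, so ΣzᵢKᵢ = 1 with Kᵢ = Pᵢˢᵃᵗ/P ⇒ P = ΣzᵢPᵢˢᵃᵗ.
P = 0.1206·374.9 + 0.3369·330.0 + 0.3324·183.7 + 0.2101·174.7 = 254.1563 kPa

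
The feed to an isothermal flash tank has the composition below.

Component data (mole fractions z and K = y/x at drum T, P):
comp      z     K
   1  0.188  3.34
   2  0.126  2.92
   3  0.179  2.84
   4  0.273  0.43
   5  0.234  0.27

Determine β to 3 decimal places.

β = 0.511

Material balance + equilibrium reduce to Σ zᵢ(Kᵢ−1)/(1+β(Kᵢ−1)) = 0.
Check two-phase: ΣzᵢKᵢ = 1.685 > 1 and Σzᵢ/Kᵢ = 1.664 > 1, so g(0) = 0.685 > 0 and g(1) = -0.664 < 0.
Iterate (Newton) starting at β = 0.6:
  β = 0.600: g = -0.0885, g' = -1.015 → β = 0.513
  β = 0.513: g = -0.0016, g' = -0.987 → β = 0.511
Converged at β = 0.511.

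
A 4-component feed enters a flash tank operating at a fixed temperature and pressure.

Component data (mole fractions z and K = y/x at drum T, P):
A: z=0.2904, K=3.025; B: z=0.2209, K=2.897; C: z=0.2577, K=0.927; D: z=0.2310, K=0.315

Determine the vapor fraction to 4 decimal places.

ψ = 0.8246

Rachford–Rice: g(ψ) = Σ zᵢ(Kᵢ−1)/(1+ψ(Kᵢ−1)) = 0.
Feasibility: ΣzᵢKᵢ = 1.8301, Σzᵢ/Kᵢ = 1.1836 — both > 1, two phases present.
Newton iteration, ψ⁰ = 0.5:
  ψ = 0.5000: g = 0.24708, g' = -0.7556 → ψ = 0.8270
  ψ = 0.8270: g = -0.00204, g' = -0.8652 → ψ = 0.8246
Converged at ψ = 0.8246.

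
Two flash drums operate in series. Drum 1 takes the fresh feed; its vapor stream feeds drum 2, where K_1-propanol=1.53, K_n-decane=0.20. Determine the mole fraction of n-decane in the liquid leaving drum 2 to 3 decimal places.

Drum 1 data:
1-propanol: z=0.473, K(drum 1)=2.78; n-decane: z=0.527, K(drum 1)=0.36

x_n-decane (drum 2) = 0.398

Drum 1:
Binary case is linear: z₁(K₁−1)(1+ψ₁(K₂−1)) + z₂(K₂−1)(1+ψ₁(K₁−1)) = 0
⇒ ψ₁ = [z₁(K₁−1)+z₂(K₂−1)] / [−(K₁−1)(K₂−1)] = 0.5047/1.1392 = 0.443
Drum-1 compositions:
  1-propanol: x = 0.264, y = 0.735
  n-decane: x = 0.736, y = 0.265
Drum-2 feed = drum-1 vapor: z₂ = (0.7352, 0.2648).
Drum 2:
Material balance + equilibrium reduce to Σ zᵢ(Kᵢ−1)/(1+ψ₂(Kᵢ−1)) = 0.
g(0) = ΣzᵢKᵢ − 1 = 0.178 and g(1) = 1 − Σzᵢ/Kᵢ = -0.804, so a root lies in (0, 1).
Binary case is linear: z₁(K₁−1)(1+ψ₂(K₂−1)) + z₂(K₂−1)(1+ψ₂(K₁−1)) = 0
⇒ ψ₂ = [z₁(K₁−1)+z₂(K₂−1)] / [−(K₁−1)(K₂−1)] = 0.1778/0.4240 = 0.419
  1-propanol: x = 0.602, y = 0.920
  n-decane: x = 0.398, y = 0.080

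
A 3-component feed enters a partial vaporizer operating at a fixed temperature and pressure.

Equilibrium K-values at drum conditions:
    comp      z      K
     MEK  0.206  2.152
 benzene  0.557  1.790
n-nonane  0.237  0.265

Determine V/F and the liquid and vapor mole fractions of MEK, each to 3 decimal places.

Rachford–Rice: g(V/F) = Σ zᵢ(Kᵢ−1)/(1+V/F(Kᵢ−1)) = 0.
g(0) = ΣzᵢKᵢ − 1 = 0.503 and g(1) = 1 − Σzᵢ/Kᵢ = -0.301, so a root lies in (0, 1).
Newton–Raphson from V/F = 0.5:
  V/F = 0.500: g = 0.1906, g' = -0.609 → V/F = 0.813
  V/F = 0.813: g = -0.0425, g' = -0.993 → V/F = 0.770
  V/F = 0.770: g = -0.0023, g' = -0.891 → V/F = 0.768
Converged at V/F = 0.768.
Compositions from xᵢ = zᵢ/(1+V/F(Kᵢ−1)), yᵢ = Kᵢxᵢ:
  MEK: x = 0.109, y = 0.235
  benzene: x = 0.347, y = 0.621
  n-nonane: x = 0.544, y = 0.144

V/F = 0.768, x_MEK = 0.109, y_MEK = 0.235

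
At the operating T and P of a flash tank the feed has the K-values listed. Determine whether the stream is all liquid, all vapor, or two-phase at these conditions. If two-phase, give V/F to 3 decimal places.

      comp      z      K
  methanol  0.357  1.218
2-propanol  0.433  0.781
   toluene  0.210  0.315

ΣzᵢKᵢ = 0.839; Σzᵢ/Kᵢ = 1.514.
Since ΣzᵢKᵢ < 1 the mixture is below its bubble point — single liquid phase.

all liquid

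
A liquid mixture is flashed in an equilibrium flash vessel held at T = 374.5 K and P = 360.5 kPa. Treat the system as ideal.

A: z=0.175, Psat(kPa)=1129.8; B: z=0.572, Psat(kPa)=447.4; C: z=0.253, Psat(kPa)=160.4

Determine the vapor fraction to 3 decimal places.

Raoult's law: Kᵢ = Pᵢˢᵃᵗ/P = Pᵢˢᵃᵗ/360.5.
  K_A = 1129.8/360.5 = 3.13398, K_B = 447.4/360.5 = 1.24105, K_C = 160.4/360.5 = 0.44494
Material balance + equilibrium reduce to Σ zᵢ(Kᵢ−1)/(1+ψ(Kᵢ−1)) = 0.
g(0) = ΣzᵢKᵢ − 1 = 0.371 and g(1) = 1 − Σzᵢ/Kᵢ = -0.085, so a root lies in (0, 1).
Newton iteration, ψ⁰ = 0.5:
  ψ = 0.500: g = 0.1093, g' = -0.362 → ψ = 0.802
Converged at ψ = 0.802.

ψ = 0.802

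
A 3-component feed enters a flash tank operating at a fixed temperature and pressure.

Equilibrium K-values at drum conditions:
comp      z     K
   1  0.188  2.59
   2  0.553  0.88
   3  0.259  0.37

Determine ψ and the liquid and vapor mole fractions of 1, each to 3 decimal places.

Rachford–Rice: g(ψ) = Σ zᵢ(Kᵢ−1)/(1+ψ(Kᵢ−1)) = 0.
Feasibility: ΣzᵢKᵢ = 1.069, Σzᵢ/Kᵢ = 1.401 — both > 1, two phases present.
Iterate (Newton) starting at ψ = 0.4:
  ψ = 0.400: g = -0.1051, g' = -0.370 → ψ = 0.116
  ψ = 0.116: g = 0.0091, g' = -0.467 → ψ = 0.135
  ψ = 0.135: g = 0.0001, g' = -0.453 → ψ = 0.136
Converged at ψ = 0.136.
Compositions from xᵢ = zᵢ/(1+ψ(Kᵢ−1)), yᵢ = Kᵢxᵢ:
  1: x = 0.155, y = 0.401
  2: x = 0.562, y = 0.495
  3: x = 0.283, y = 0.105

ψ = 0.136, x_1 = 0.155, y_1 = 0.401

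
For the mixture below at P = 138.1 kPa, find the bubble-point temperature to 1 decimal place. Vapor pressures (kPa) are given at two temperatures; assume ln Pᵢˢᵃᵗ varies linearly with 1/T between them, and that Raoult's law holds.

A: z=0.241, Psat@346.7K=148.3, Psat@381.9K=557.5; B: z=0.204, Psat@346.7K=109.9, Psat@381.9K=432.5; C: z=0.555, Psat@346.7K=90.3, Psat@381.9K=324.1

T = 352.7 K

Bubble-point temperature: ΣzᵢPᵢˢᵃᵗ(T) = P. Interpolate ln Pᵢˢᵃᵗ = aᵢ + bᵢ/T.
  T = 346.7 K: ΣzᵢPᵢˢᵃᵗ = 108.28 kPa
  T = 381.9 K: ΣzᵢPᵢˢᵃᵗ = 402.46 kPa
  T = 364.3 K: ΣzᵢPᵢˢᵃᵗ = 215.44 kPa
  T = 355.5 K: ΣzᵢPᵢˢᵃᵗ = 154.03 kPa
  T = 351.1 K: ΣzᵢPᵢˢᵃᵗ = 129.43 kPa
  T = 353.3 K: ΣzᵢPᵢˢᵃᵗ = 141.27 kPa
Interpolating between 351.1 K and 353.3 K gives T ≈ 352.7 K.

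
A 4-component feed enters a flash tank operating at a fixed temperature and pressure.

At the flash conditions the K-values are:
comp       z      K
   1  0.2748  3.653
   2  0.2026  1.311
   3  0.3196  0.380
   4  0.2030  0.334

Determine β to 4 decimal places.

Rachford–Rice: g(β) = Σ zᵢ(Kᵢ−1)/(1+β(Kᵢ−1)) = 0.
g(0) = ΣzᵢKᵢ − 1 = 0.4587 and g(1) = 1 − Σzᵢ/Kᵢ = -0.6786, so a root lies in (0, 1).
Newton–Raphson from β = 0.5:
  β = 0.5000: g = -0.12198, g' = -0.8325 → β = 0.3535
  β = 0.3535: g = 0.00241, g' = -0.8865 → β = 0.3562
Converged at β = 0.3562.

β = 0.3562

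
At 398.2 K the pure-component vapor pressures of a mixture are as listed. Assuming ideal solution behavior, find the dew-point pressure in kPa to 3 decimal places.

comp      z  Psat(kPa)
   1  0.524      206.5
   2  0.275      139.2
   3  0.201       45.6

Pdew = 112.095 kPa

At the dew point ψ → 1, so Σzᵢ/Kᵢ = 1 with Kᵢ = Pᵢˢᵃᵗ/P ⇒ 1/P = Σzᵢ/Pᵢˢᵃᵗ.
1/P = 0.524/206.5 + 0.275/139.2 + 0.201/45.6 = 0.008921 ⇒ P = 112.095 kPa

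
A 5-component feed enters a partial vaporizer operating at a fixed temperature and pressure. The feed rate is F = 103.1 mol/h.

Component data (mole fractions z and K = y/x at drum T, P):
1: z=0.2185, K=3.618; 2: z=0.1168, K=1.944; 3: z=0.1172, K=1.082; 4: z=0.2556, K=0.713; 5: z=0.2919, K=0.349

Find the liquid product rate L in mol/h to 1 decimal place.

Material balance + equilibrium reduce to Σ zᵢ(Kᵢ−1)/(1+V/F(Kᵢ−1)) = 0.
Feasibility: ΣzᵢKᵢ = 1.4285, Σzᵢ/Kᵢ = 1.4237 — both > 1, two phases present.
Newton–Raphson from V/F = 0.66:
  V/F = 0.6600: g = -0.13693, g' = -0.6538 → V/F = 0.4506
  V/F = 0.4506: g = -0.00408, g' = -0.6427 → V/F = 0.4442
Converged at V/F = 0.4442.
Then V = V/F·F = 0.4442·103.1 = 45.8 mol/h and L = F − V = 57.3 mol/h.

L = 57.3 mol/h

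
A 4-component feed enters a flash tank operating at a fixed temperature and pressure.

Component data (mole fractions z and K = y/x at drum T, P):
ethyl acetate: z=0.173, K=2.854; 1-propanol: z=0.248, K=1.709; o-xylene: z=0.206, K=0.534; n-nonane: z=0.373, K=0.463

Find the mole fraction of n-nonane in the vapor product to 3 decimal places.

y_n-nonane = 0.206

Newton iteration, ψ⁰ = 0.5:
  ψ = 0.500: g = -0.1027, g' = -0.505 → ψ = 0.297
  ψ = 0.297: g = 0.0026, g' = -0.545 → ψ = 0.301
Converged at ψ = 0.301.
Compositions from xᵢ = zᵢ/(1+ψ(Kᵢ−1)), yᵢ = Kᵢxᵢ:
  ethyl acetate: x = 0.111, y = 0.317
  1-propanol: x = 0.204, y = 0.349
  o-xylene: x = 0.240, y = 0.128
  n-nonane: x = 0.445, y = 0.206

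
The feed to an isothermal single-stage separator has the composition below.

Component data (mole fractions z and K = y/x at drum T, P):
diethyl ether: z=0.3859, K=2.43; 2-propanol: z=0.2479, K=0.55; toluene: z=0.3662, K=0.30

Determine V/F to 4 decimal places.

V/F = 0.2109

Material balance + equilibrium reduce to Σ zᵢ(Kᵢ−1)/(1+V/F(Kᵢ−1)) = 0.
Check two-phase: ΣzᵢKᵢ = 1.1839 > 1 and Σzᵢ/Kᵢ = 1.8302 > 1, so g(0) = 0.1839 > 0 and g(1) = -0.8302 < 0.
Newton iteration, V/F⁰ = 0.43:
  V/F = 0.4300: g = -0.16333, g' = -0.7470 → V/F = 0.2114
  V/F = 0.2114: g = -0.00037, g' = -0.7738 → V/F = 0.2109
Converged at V/F = 0.2109.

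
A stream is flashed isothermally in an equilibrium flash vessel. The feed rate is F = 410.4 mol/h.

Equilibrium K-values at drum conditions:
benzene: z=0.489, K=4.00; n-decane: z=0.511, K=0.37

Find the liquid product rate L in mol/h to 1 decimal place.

L = 161.8 mol/h

Newton iteration, V/F⁰ = 0.53:
  V/F = 0.530: g = 0.0831, g' = -1.113 → V/F = 0.605
  V/F = 0.605: g = 0.0013, g' = -1.085 → V/F = 0.606
Converged at V/F = 0.606.
Then V = V/F·F = 0.6059·410.4 = 248.6 mol/h and L = F − V = 161.8 mol/h.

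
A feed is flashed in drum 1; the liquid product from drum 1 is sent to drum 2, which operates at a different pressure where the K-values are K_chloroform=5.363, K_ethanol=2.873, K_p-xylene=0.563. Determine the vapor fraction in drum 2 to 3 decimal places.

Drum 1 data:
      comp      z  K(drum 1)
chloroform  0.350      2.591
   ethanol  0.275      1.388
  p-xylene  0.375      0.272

V/F (drum 2) = 0.785

Drum 1:
Let ψ₁ = V/F and solve Σ zᵢ(Kᵢ−1)/(1+ψ₁(Kᵢ−1)) = 0.
Feasibility: ΣzᵢKᵢ = 1.391, Σzᵢ/Kᵢ = 1.712 — both > 1, two phases present.
Newton iteration, ψ₁⁰ = 0.5:
  ψ₁ = 0.500: g = -0.0297, g' = -0.795 → ψ₁ = 0.463
  ψ₁ = 0.463: g = -0.0004, g' = -0.776 → ψ₁ = 0.462
Converged at ψ₁ = 0.462.
Drum-1 compositions:
  chloroform: x = 0.202, y = 0.523
  ethanol: x = 0.233, y = 0.324
  p-xylene: x = 0.565, y = 0.154
Drum-2 feed = drum-1 liquid: z₂ = (0.2017, 0.2332, 0.5651).
Drum 2:
Iterate (Newton) starting at ψ₂ = 0.56:
  ψ₂ = 0.560: g = 0.1418, g' = -0.708 → ψ₂ = 0.760
  ψ₂ = 0.760: g = 0.0142, g' = -0.587 → ψ₂ = 0.784
  ψ₂ = 0.784: g = 0.0001, g' = -0.580 → ψ₂ = 0.785
Converged at ψ₂ = 0.785.
  chloroform: x = 0.046, y = 0.245
  ethanol: x = 0.094, y = 0.271
  p-xylene: x = 0.860, y = 0.484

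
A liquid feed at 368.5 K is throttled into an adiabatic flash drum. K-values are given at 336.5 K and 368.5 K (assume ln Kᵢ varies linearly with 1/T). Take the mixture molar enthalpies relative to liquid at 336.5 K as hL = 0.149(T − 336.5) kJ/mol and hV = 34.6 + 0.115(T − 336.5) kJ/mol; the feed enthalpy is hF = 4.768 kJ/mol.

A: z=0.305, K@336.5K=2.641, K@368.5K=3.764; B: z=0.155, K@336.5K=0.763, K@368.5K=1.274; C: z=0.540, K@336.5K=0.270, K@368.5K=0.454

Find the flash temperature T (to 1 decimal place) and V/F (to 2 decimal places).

Adiabatic flash: solve Rachford–Rice at each trial T, then check hF = ψ·hV(T) + (1−ψ)·hL(T).
  T = 336.5 K: K = (2.641, 0.763, 0.270), RR gives ψ = 0.066, H_out = 2.288 kJ/mol
  T = 368.5 K: K = (3.764, 1.274, 0.454), RR gives ψ = 0.480, H_out = 20.867 kJ/mol
  T = 352.5 K: K = (3.178, 0.997, 0.354), RR gives ψ = 0.265, H_out = 11.415 kJ/mol
  T = 344.5 K: K = (2.903, 0.875, 0.310), RR gives ψ = 0.167, H_out = 6.918 kJ/mol
  T = 340.5 K: K = (2.771, 0.818, 0.290), RR gives ψ = 0.117, H_out = 4.634 kJ/mol
  T = 342.5 K: K = (2.837, 0.846, 0.300), RR gives ψ = 0.142, H_out = 5.782 kJ/mol
Linear interpolation between T = 340.5 (H_out = 4.634) and T = 342.5 (H_out = 5.782) on hF = 4.768 gives T ≈ 340.7 K, at which ψ = 0.12.

T = 340.7 K, V/F = 0.12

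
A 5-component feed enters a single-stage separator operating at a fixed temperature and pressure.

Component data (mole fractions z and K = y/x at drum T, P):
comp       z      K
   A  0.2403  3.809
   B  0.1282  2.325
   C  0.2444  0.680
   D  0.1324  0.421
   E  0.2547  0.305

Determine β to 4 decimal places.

β = 0.3933

Iterate (Newton) starting at β = 0.5:
  β = 0.5000: g = -0.08939, g' = -0.8217 → β = 0.3912
  β = 0.3912: g = 0.00184, g' = -0.8670 → β = 0.3933
Converged at β = 0.3933.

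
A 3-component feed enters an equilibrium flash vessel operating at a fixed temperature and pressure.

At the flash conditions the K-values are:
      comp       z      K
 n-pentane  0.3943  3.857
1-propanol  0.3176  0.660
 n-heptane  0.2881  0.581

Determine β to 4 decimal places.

Material balance + equilibrium reduce to Σ zᵢ(Kᵢ−1)/(1+β(Kᵢ−1)) = 0.
Feasibility: ΣzᵢKᵢ = 1.8978, Σzᵢ/Kᵢ = 1.0793 — both > 1, two phases present.
Iterate (Newton) starting at β = 0.5:
  β = 0.5000: g = 0.18107, g' = -0.6800 → β = 0.7663
  β = 0.7663: g = 0.02939, g' = -0.4933 → β = 0.8259
  β = 0.8259: g = 0.00059, g' = -0.4744 → β = 0.8271
Converged at β = 0.8271.

β = 0.8271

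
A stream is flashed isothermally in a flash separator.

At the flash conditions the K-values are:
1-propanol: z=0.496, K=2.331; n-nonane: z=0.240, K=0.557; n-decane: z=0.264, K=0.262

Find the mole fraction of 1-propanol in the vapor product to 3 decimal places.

Material balance + equilibrium reduce to Σ zᵢ(Kᵢ−1)/(1+ψ(Kᵢ−1)) = 0.
Check two-phase: ΣzᵢKᵢ = 1.359 > 1 and Σzᵢ/Kᵢ = 1.651 > 1, so g(0) = 0.359 > 0 and g(1) = -0.651 < 0.
Iterate (Newton) starting at ψ = 0.5:
  ψ = 0.500: g = -0.0490, g' = -0.756 → ψ = 0.435
  ψ = 0.435: g = -0.0007, g' = -0.737 → ψ = 0.434
Converged at ψ = 0.434.
Compositions from xᵢ = zᵢ/(1+ψ(Kᵢ−1)), yᵢ = Kᵢxᵢ:
  1-propanol: x = 0.314, y = 0.733
  n-nonane: x = 0.297, y = 0.166
  n-decane: x = 0.389, y = 0.102

y_1-propanol = 0.733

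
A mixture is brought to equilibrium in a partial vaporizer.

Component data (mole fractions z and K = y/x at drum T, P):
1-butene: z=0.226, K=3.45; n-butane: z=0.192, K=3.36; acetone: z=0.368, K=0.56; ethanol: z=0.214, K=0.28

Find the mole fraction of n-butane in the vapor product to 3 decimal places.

Rachford–Rice: g(ψ) = Σ zᵢ(Kᵢ−1)/(1+ψ(Kᵢ−1)) = 0.
Check two-phase: ΣzᵢKᵢ = 1.691 > 1 and Σzᵢ/Kᵢ = 1.544 > 1, so g(0) = 0.691 > 0 and g(1) = -0.544 < 0.
Newton–Raphson from ψ = 0.5:
  ψ = 0.500: g = 0.0084, g' = -0.887 → ψ = 0.509
Converged at ψ = 0.509.
Compositions from xᵢ = zᵢ/(1+ψ(Kᵢ−1)), yᵢ = Kᵢxᵢ:
  1-butene: x = 0.101, y = 0.347
  n-butane: x = 0.087, y = 0.293
  acetone: x = 0.474, y = 0.266
  ethanol: x = 0.338, y = 0.095

y_n-butane = 0.293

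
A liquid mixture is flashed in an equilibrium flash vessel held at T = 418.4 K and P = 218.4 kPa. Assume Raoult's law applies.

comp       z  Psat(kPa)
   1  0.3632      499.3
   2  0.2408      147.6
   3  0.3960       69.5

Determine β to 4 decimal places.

β = 0.1630

Raoult's law: Kᵢ = Pᵢˢᵃᵗ/P = Pᵢˢᵃᵗ/218.4.
  K_1 = 499.3/218.4 = 2.286172, K_2 = 147.6/218.4 = 0.675824, K_3 = 69.5/218.4 = 0.318223
Material balance + equilibrium reduce to Σ zᵢ(Kᵢ−1)/(1+β(Kᵢ−1)) = 0.
g(0) = ΣzᵢKᵢ − 1 = 0.1191 and g(1) = 1 − Σzᵢ/Kᵢ = -0.7596, so a root lies in (0, 1).
Newton–Raphson from β = 0.5:
  β = 0.5000: g = -0.21847, g' = -0.6823 → β = 0.1798
  β = 0.1798: g = -0.01119, g' = -0.6640 → β = 0.1629
  β = 0.1629: g = 0.00006, g' = -0.6718 → β = 0.1630
Converged at β = 0.1630.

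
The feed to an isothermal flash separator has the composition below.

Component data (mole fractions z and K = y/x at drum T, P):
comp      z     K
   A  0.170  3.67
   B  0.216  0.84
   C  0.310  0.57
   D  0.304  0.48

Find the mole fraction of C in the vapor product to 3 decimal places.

y_C = 0.186

Iterate (Newton) starting at ψ = 0.5:
  ψ = 0.500: g = -0.2266, g' = -0.472 → ψ = 0.020
  ψ = 0.020: g = 0.1022, g' = -1.241 → ψ = 0.102
  ψ = 0.102: g = 0.0151, g' = -0.908 → ψ = 0.119
Converged at ψ = 0.119.
Compositions from xᵢ = zᵢ/(1+ψ(Kᵢ−1)), yᵢ = Kᵢxᵢ:
  A: x = 0.129, y = 0.473
  B: x = 0.220, y = 0.185
  C: x = 0.327, y = 0.186
  D: x = 0.324, y = 0.156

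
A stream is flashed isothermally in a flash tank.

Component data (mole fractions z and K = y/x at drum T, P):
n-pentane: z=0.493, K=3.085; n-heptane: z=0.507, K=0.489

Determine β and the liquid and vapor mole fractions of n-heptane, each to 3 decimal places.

Newton–Raphson from β = 0.5:
  β = 0.500: g = 0.1553, g' = -0.753 → β = 0.706
  β = 0.706: g = 0.0103, g' = -0.675 → β = 0.722
Converged at β = 0.722.
Compositions from xᵢ = zᵢ/(1+β(Kᵢ−1)), yᵢ = Kᵢxᵢ:
  n-pentane: x = 0.197, y = 0.607
  n-heptane: x = 0.803, y = 0.393

β = 0.722, x_n-heptane = 0.803, y_n-heptane = 0.393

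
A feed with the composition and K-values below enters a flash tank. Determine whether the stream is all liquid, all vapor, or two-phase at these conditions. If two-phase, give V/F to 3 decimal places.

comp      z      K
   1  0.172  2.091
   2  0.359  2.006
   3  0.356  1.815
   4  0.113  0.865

all vapor

ΣzᵢKᵢ = 1.824; Σzᵢ/Kᵢ = 0.588.
Since Σzᵢ/Kᵢ < 1 the mixture is above its dew point — single vapor phase.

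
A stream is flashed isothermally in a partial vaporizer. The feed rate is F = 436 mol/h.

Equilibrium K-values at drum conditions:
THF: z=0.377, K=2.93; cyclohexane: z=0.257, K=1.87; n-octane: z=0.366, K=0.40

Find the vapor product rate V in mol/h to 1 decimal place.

V = 346.3 mol/h

Let ψ = V/F and solve Σ zᵢ(Kᵢ−1)/(1+ψ(Kᵢ−1)) = 0.
Check two-phase: ΣzᵢKᵢ = 1.732 > 1 and Σzᵢ/Kᵢ = 1.181 > 1, so g(0) = 0.732 > 0 and g(1) = -0.181 < 0.
Newton iteration, ψ⁰ = 0.31:
  ψ = 0.310: g = 0.3616, g' = -0.869 → ψ = 0.726
  ψ = 0.726: g = 0.0510, g' = -0.730 → ψ = 0.796
  ψ = 0.796: g = -0.0012, g' = -0.769 → ψ = 0.794
Converged at ψ = 0.794.
Then V = ψ·F = 0.7942·436 = 346.3 mol/h and L = F − V = 89.7 mol/h.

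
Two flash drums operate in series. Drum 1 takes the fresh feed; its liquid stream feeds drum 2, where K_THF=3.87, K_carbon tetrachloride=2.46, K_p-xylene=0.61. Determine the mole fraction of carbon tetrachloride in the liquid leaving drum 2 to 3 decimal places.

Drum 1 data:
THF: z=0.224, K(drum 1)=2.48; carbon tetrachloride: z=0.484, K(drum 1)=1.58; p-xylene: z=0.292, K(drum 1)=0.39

Drum 1:
Material balance + equilibrium reduce to Σ zᵢ(Kᵢ−1)/(1+ψ₁(Kᵢ−1)) = 0.
Check two-phase: ΣzᵢKᵢ = 1.434 > 1 and Σzᵢ/Kᵢ = 1.145 > 1, so g(0) = 0.434 > 0 and g(1) = -0.145 < 0.
Newton–Raphson from ψ₁ = 0.5:
  ψ₁ = 0.500: g = 0.1519, g' = -0.485 → ψ₁ = 0.813
  ψ₁ = 0.813: g = -0.0122, g' = -0.604 → ψ₁ = 0.793
Converged at ψ₁ = 0.793.
Drum-1 compositions:
  THF: x = 0.103, y = 0.256
  carbon tetrachloride: x = 0.332, y = 0.524
  p-xylene: x = 0.565, y = 0.220
Drum-2 feed = drum-1 liquid: z₂ = (0.1031, 0.3316, 0.5654).
Drum 2:
Let ψ₂ = V/F and solve Σ zᵢ(Kᵢ−1)/(1+ψ₂(Kᵢ−1)) = 0.
g(0) = ΣzᵢKᵢ − 1 = 0.559 and g(1) = 1 − Σzᵢ/Kᵢ = -0.088, so a root lies in (0, 1).
Iterate (Newton) starting at ψ₂ = 0.5:
  ψ₂ = 0.500: g = 0.1274, g' = -0.512 → ψ₂ = 0.749
  ψ₂ = 0.749: g = 0.0138, g' = -0.418 → ψ₂ = 0.782
Converged at ψ₂ = 0.782.
  THF: x = 0.032, y = 0.123
  carbon tetrachloride: x = 0.155, y = 0.381
  p-xylene: x = 0.813, y = 0.496

x_carbon tetrachloride (drum 2) = 0.155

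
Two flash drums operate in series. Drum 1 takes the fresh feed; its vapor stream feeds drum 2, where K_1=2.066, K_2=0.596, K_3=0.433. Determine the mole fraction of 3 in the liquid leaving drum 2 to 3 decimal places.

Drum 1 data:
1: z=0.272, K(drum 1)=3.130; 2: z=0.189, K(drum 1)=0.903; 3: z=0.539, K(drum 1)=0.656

Drum 1:
Material balance + equilibrium reduce to Σ zᵢ(Kᵢ−1)/(1+ψ₁(Kᵢ−1)) = 0.
Feasibility: ΣzᵢKᵢ = 1.376, Σzᵢ/Kᵢ = 1.118 — both > 1, two phases present.
Newton–Raphson from ψ₁ = 0.53:
  ψ₁ = 0.530: g = 0.0261, g' = -0.370 → ψ₁ = 0.600
  ψ₁ = 0.600: g = 0.0011, g' = -0.341 → ψ₁ = 0.604
Converged at ψ₁ = 0.604.
Drum-1 compositions:
  1: x = 0.119, y = 0.372
  2: x = 0.201, y = 0.181
  3: x = 0.680, y = 0.446
Drum-2 feed = drum-1 vapor: z₂ = (0.3725, 0.1813, 0.4462).
Drum 2:
Newton iteration, ψ₂⁰ = 0.5:
  ψ₂ = 0.500: g = -0.1859, g' = -0.506 → ψ₂ = 0.133
  ψ₂ = 0.133: g = -0.0031, g' = -0.526 → ψ₂ = 0.127
Converged at ψ₂ = 0.127.
  1: x = 0.328, y = 0.678
  2: x = 0.191, y = 0.114
  3: x = 0.481, y = 0.208

x_3 (drum 2) = 0.481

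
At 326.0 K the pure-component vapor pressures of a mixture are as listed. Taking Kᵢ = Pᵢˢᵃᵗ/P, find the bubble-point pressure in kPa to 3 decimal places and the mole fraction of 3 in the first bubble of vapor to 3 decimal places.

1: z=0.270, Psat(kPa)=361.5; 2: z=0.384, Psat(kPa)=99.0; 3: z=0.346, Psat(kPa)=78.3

At the bubble point ψ → 0, so ΣzᵢKᵢ = 1 with Kᵢ = Pᵢˢᵃᵗ/P ⇒ P = ΣzᵢPᵢˢᵃᵗ.
P = 0.270·361.5 + 0.384·99.0 + 0.346·78.3 = 162.713 kPa
yᵢ = zᵢPᵢˢᵃᵗ/P ⇒ y_3 = 0.346·78.3/162.713 = 0.167

Pbub = 162.713 kPa, y_3 = 0.167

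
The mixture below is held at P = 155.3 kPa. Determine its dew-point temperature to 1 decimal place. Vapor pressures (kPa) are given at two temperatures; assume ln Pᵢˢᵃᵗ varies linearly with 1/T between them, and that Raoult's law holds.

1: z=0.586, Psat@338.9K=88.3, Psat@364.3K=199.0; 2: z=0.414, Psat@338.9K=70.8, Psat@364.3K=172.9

T = 358.4 K

Dew-point temperature: Σzᵢ·P/Pᵢˢᵃᵗ(T) = 1. Interpolate ln Pᵢˢᵃᵗ = aᵢ + bᵢ/T.
  T = 338.9 K: ΣzᵢP/Pᵢˢᵃᵗ = 1.9388
  T = 364.3 K: ΣzᵢP/Pᵢˢᵃᵗ = 0.8292
  T = 351.6 K: ΣzᵢP/Pᵢˢᵃᵗ = 1.2483
  T = 358.0 K: ΣzᵢP/Pᵢˢᵃᵗ = 1.0120
  T = 361.1 K: ΣzᵢP/Pᵢˢᵃᵗ = 0.9167
  T = 359.6 K: ΣzᵢP/Pᵢˢᵃᵗ = 0.9614
Interpolating between 358.0 K and 359.6 K gives T ≈ 358.4 K.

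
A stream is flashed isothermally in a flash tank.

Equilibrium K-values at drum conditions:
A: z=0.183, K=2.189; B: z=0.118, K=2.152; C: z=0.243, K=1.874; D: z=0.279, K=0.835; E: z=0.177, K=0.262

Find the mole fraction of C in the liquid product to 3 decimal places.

x_C = 0.150

Let β = V/F and solve Σ zᵢ(Kᵢ−1)/(1+β(Kᵢ−1)) = 0.
Feasibility: ΣzᵢKᵢ = 1.389, Σzᵢ/Kᵢ = 1.278 — both > 1, two phases present.
Newton–Raphson from β = 0.5:
  β = 0.500: g = 0.1133, g' = -0.506 → β = 0.724
  β = 0.724: g = -0.0117, g' = -0.645 → β = 0.706
Converged at β = 0.706.
Compositions from xᵢ = zᵢ/(1+β(Kᵢ−1)), yᵢ = Kᵢxᵢ:
  A: x = 0.100, y = 0.218
  B: x = 0.065, y = 0.140
  C: x = 0.150, y = 0.282
  D: x = 0.316, y = 0.264
  E: x = 0.369, y = 0.097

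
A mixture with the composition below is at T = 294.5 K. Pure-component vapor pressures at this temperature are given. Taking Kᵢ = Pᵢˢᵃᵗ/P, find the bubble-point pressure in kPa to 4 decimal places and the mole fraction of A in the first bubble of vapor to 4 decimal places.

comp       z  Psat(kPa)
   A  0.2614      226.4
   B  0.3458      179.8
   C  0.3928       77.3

Pbub = 151.7192 kPa, y_A = 0.3901

At the bubble point ψ → 0, so ΣzᵢKᵢ = 1 with Kᵢ = Pᵢˢᵃᵗ/P ⇒ P = ΣzᵢPᵢˢᵃᵗ.
P = 0.2614·226.4 + 0.3458·179.8 + 0.3928·77.3 = 151.7192 kPa
yᵢ = zᵢPᵢˢᵃᵗ/P ⇒ y_A = 0.2614·226.4/151.7192 = 0.3901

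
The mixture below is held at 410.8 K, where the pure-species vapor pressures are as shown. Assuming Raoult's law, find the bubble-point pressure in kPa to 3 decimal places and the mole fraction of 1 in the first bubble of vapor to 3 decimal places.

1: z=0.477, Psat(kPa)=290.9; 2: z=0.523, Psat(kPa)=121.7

At the bubble point ψ → 0, so ΣzᵢKᵢ = 1 with Kᵢ = Pᵢˢᵃᵗ/P ⇒ P = ΣzᵢPᵢˢᵃᵗ.
P = 0.477·290.9 + 0.523·121.7 = 202.408 kPa
yᵢ = zᵢPᵢˢᵃᵗ/P ⇒ y_1 = 0.477·290.9/202.408 = 0.686

Pbub = 202.408 kPa, y_1 = 0.686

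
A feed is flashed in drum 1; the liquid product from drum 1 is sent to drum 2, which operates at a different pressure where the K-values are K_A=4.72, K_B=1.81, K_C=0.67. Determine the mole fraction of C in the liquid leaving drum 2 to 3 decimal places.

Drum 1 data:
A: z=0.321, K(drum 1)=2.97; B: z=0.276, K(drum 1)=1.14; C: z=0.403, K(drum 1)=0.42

Drum 1:
Material balance + equilibrium reduce to Σ zᵢ(Kᵢ−1)/(1+ψ₁(Kᵢ−1)) = 0.
Check two-phase: ΣzᵢKᵢ = 1.437 > 1 and Σzᵢ/Kᵢ = 1.310 > 1, so g(0) = 0.437 > 0 and g(1) = -0.310 < 0.
Newton–Raphson from ψ₁ = 0.5:
  ψ₁ = 0.500: g = 0.0255, g' = -0.590 → ψ₁ = 0.543
Converged at ψ₁ = 0.543.
Drum-1 compositions:
  A: x = 0.155, y = 0.460
  B: x = 0.256, y = 0.292
  C: x = 0.588, y = 0.247
Drum-2 feed = drum-1 liquid: z₂ = (0.1550, 0.2565, 0.5885).
Drum 2:
Let ψ₂ = V/F and solve Σ zᵢ(Kᵢ−1)/(1+ψ₂(Kᵢ−1)) = 0.
g(0) = ΣzᵢKᵢ − 1 = 0.590 and g(1) = 1 − Σzᵢ/Kᵢ = -0.053, so a root lies in (0, 1).
Newton–Raphson from ψ₂ = 0.34:
  ψ₂ = 0.340: g = 0.1988, g' = -0.603 → ψ₂ = 0.670
  ψ₂ = 0.670: g = 0.0506, g' = -0.352 → ψ₂ = 0.813
  ψ₂ = 0.813: g = 0.0031, g' = -0.313 → ψ₂ = 0.823
Converged at ψ₂ = 0.823.
  A: x = 0.038, y = 0.180
  B: x = 0.154, y = 0.279
  C: x = 0.808, y = 0.541

x_C (drum 2) = 0.808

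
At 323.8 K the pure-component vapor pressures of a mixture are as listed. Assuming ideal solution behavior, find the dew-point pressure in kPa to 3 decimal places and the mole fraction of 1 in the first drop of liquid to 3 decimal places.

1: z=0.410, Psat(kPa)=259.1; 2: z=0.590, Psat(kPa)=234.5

At the dew point ψ → 1, so Σzᵢ/Kᵢ = 1 with Kᵢ = Pᵢˢᵃᵗ/P ⇒ 1/P = Σzᵢ/Pᵢˢᵃᵗ.
1/P = 0.410/259.1 + 0.590/234.5 = 0.004098 ⇒ P = 243.998 kPa
xᵢ = zᵢP/Pᵢˢᵃᵗ ⇒ x_1 = 0.410·243.998/259.1 = 0.386

Pdew = 243.998 kPa, x_1 = 0.386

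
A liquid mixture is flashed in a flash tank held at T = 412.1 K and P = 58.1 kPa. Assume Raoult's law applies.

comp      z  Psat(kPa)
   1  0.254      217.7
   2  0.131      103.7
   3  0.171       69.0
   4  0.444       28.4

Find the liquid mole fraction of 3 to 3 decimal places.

Raoult's law: Kᵢ = Pᵢˢᵃᵗ/P = Pᵢˢᵃᵗ/58.1.
  K_1 = 217.7/58.1 = 3.74699, K_2 = 103.7/58.1 = 1.78485, K_3 = 69.0/58.1 = 1.18761, K_4 = 28.4/58.1 = 0.48881
Iterate (Newton) starting at ψ = 0.5:
  ψ = 0.500: g = 0.0922, g' = -0.596 → ψ = 0.655
  ψ = 0.655: g = 0.0047, g' = -0.547 → ψ = 0.663
Converged at ψ = 0.663.
Compositions from xᵢ = zᵢ/(1+ψ(Kᵢ−1)), yᵢ = Kᵢxᵢ:
  1: x = 0.090, y = 0.337
  2: x = 0.086, y = 0.154
  3: x = 0.152, y = 0.181
  4: x = 0.672, y = 0.328

x_3 = 0.152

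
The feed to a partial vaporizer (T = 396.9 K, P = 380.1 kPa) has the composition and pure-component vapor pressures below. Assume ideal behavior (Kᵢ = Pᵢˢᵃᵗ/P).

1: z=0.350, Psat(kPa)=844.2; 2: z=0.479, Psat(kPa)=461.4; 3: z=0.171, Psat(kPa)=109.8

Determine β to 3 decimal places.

β = 0.834

Raoult's law: Kᵢ = Pᵢˢᵃᵗ/P = Pᵢˢᵃᵗ/380.1.
  K_1 = 844.2/380.1 = 2.22099, K_2 = 461.4/380.1 = 1.21389, K_3 = 109.8/380.1 = 0.28887
Let β = V/F and solve Σ zᵢ(Kᵢ−1)/(1+β(Kᵢ−1)) = 0.
g(0) = ΣzᵢKᵢ − 1 = 0.408 and g(1) = 1 − Σzᵢ/Kᵢ = -0.144, so a root lies in (0, 1).
Iterate (Newton) starting at β = 0.5:
  β = 0.500: g = 0.1692, g' = -0.427 → β = 0.896
  β = 0.896: g = -0.0451, g' = -0.791 → β = 0.839
  β = 0.839: g = -0.0035, g' = -0.675 → β = 0.834
Converged at β = 0.834.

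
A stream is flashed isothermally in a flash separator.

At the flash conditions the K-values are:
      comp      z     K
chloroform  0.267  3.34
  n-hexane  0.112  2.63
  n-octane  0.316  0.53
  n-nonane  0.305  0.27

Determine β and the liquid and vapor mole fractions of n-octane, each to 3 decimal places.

Rachford–Rice: g(β) = Σ zᵢ(Kᵢ−1)/(1+β(Kᵢ−1)) = 0.
Feasibility: ΣzᵢKᵢ = 1.436, Σzᵢ/Kᵢ = 1.848 — both > 1, two phases present.
Newton–Raphson from β = 0.46:
  β = 0.460: g = -0.1195, g' = -0.918 → β = 0.330
  β = 0.330: g = 0.0023, g' = -0.971 → β = 0.332
Converged at β = 0.332.
Compositions from xᵢ = zᵢ/(1+β(Kᵢ−1)), yᵢ = Kᵢxᵢ:
  chloroform: x = 0.150, y = 0.502
  n-hexane: x = 0.073, y = 0.191
  n-octane: x = 0.374, y = 0.198
  n-nonane: x = 0.403, y = 0.109

β = 0.332, x_n-octane = 0.374, y_n-octane = 0.198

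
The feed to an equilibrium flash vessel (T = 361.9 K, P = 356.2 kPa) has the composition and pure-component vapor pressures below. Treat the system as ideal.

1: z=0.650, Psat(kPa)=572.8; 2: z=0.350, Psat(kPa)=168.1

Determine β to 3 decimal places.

β = 0.655

Raoult's law: Kᵢ = Pᵢˢᵃᵗ/P = Pᵢˢᵃᵗ/356.2.
  K_1 = 572.8/356.2 = 1.60809, K_2 = 168.1/356.2 = 0.47193
Let β = V/F and solve Σ zᵢ(Kᵢ−1)/(1+β(Kᵢ−1)) = 0.
g(0) = ΣzᵢKᵢ − 1 = 0.210 and g(1) = 1 − Σzᵢ/Kᵢ = -0.146, so a root lies in (0, 1).
Newton iteration, β⁰ = 0.5:
  β = 0.500: g = 0.0520, g' = -0.322 → β = 0.662
  β = 0.662: g = -0.0022, g' = -0.353 → β = 0.655
Converged at β = 0.655.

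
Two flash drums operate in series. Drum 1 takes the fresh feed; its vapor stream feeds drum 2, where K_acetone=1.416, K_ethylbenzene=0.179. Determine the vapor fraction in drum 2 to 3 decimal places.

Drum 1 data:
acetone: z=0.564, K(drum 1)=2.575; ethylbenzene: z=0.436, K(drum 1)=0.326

V/F (drum 2) = 0.391

Drum 1:
Material balance + equilibrium reduce to Σ zᵢ(Kᵢ−1)/(1+ψ₁(Kᵢ−1)) = 0.
Feasibility: ΣzᵢKᵢ = 1.594, Σzᵢ/Kᵢ = 1.556 — both > 1, two phases present.
Binary case is linear: z₁(K₁−1)(1+ψ₁(K₂−1)) + z₂(K₂−1)(1+ψ₁(K₁−1)) = 0
⇒ ψ₁ = [z₁(K₁−1)+z₂(K₂−1)] / [−(K₁−1)(K₂−1)] = 0.5944/1.0615 = 0.560
Drum-1 compositions:
  acetone: x = 0.300, y = 0.772
  ethylbenzene: x = 0.700, y = 0.228
Drum-2 feed = drum-1 vapor: z₂ = (0.7717, 0.2283).
Drum 2:
Let ψ₂ = V/F and solve Σ zᵢ(Kᵢ−1)/(1+ψ₂(Kᵢ−1)) = 0.
Check two-phase: ΣzᵢKᵢ = 1.134 > 1 and Σzᵢ/Kᵢ = 1.820 > 1, so g(0) = 0.134 > 0 and g(1) = -0.820 < 0.
Newton iteration, ψ₂⁰ = 0.35:
  ψ₂ = 0.350: g = 0.0172, g' = -0.405 → ψ₂ = 0.393
  ψ₂ = 0.393: g = -0.0006, g' = -0.434 → ψ₂ = 0.391
Converged at ψ₂ = 0.391.
  acetone: x = 0.664, y = 0.940
  ethylbenzene: x = 0.336, y = 0.060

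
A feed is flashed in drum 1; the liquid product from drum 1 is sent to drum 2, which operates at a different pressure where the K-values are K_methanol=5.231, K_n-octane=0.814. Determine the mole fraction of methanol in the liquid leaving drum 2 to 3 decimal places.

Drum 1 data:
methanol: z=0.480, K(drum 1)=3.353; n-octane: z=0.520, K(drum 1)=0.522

Drum 1:
Material balance + equilibrium reduce to Σ zᵢ(Kᵢ−1)/(1+ψ₁(Kᵢ−1)) = 0.
g(0) = ΣzᵢKᵢ − 1 = 0.881 and g(1) = 1 − Σzᵢ/Kᵢ = -0.139, so a root lies in (0, 1).
Binary case is linear: z₁(K₁−1)(1+ψ₁(K₂−1)) + z₂(K₂−1)(1+ψ₁(K₁−1)) = 0
⇒ ψ₁ = [z₁(K₁−1)+z₂(K₂−1)] / [−(K₁−1)(K₂−1)] = 0.8809/1.1247 = 0.783
Drum-1 compositions:
  methanol: x = 0.169, y = 0.566
  n-octane: x = 0.831, y = 0.434
Drum-2 feed = drum-1 liquid: z₂ = (0.1688, 0.8312).
Drum 2:
Let ψ₂ = V/F and solve Σ zᵢ(Kᵢ−1)/(1+ψ₂(Kᵢ−1)) = 0.
Check two-phase: ΣzᵢKᵢ = 1.560 > 1 and Σzᵢ/Kᵢ = 1.053 > 1, so g(0) = 0.560 > 0 and g(1) = -0.053 < 0.
Binary case is linear: z₁(K₁−1)(1+ψ₂(K₂−1)) + z₂(K₂−1)(1+ψ₂(K₁−1)) = 0
⇒ ψ₂ = [z₁(K₁−1)+z₂(K₂−1)] / [−(K₁−1)(K₂−1)] = 0.5598/0.7870 = 0.711
  methanol: x = 0.042, y = 0.220
  n-octane: x = 0.958, y = 0.780

x_methanol (drum 2) = 0.042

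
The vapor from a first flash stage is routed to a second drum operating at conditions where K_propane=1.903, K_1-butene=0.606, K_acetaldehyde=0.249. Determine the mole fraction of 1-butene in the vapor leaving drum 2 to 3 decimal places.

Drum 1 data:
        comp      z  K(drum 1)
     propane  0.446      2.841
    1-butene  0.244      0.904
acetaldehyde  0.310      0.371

y_1-butene (drum 2) = 0.177

Drum 1:
Let ψ₁ = V/F and solve Σ zᵢ(Kᵢ−1)/(1+ψ₁(Kᵢ−1)) = 0.
Check two-phase: ΣzᵢKᵢ = 1.603 > 1 and Σzᵢ/Kᵢ = 1.262 > 1, so g(0) = 0.603 > 0 and g(1) = -0.262 < 0.
Iterate (Newton) starting at ψ₁ = 0.5:
  ψ₁ = 0.500: g = 0.1185, g' = -0.673 → ψ₁ = 0.676
  ψ₁ = 0.676: g = 0.0016, g' = -0.674 → ψ₁ = 0.678
Converged at ψ₁ = 0.678.
Drum-1 compositions:
  propane: x = 0.198, y = 0.563
  1-butene: x = 0.261, y = 0.236
  acetaldehyde: x = 0.541, y = 0.201
Drum-2 feed = drum-1 vapor: z₂ = (0.5635, 0.2359, 0.2006).
Drum 2:
Rachford–Rice: g(ψ₂) = Σ zᵢ(Kᵢ−1)/(1+ψ₂(Kᵢ−1)) = 0.
g(0) = ΣzᵢKᵢ − 1 = 0.265 and g(1) = 1 − Σzᵢ/Kᵢ = -0.491, so a root lies in (0, 1).
Iterate (Newton) starting at ψ₂ = 0.61:
  ψ₂ = 0.610: g = -0.0723, g' = -0.640 → ψ₂ = 0.497
  ψ₂ = 0.497: g = -0.0048, g' = -0.564 → ψ₂ = 0.489
Converged at ψ₂ = 0.489.
  propane: x = 0.391, y = 0.744
  1-butene: x = 0.292, y = 0.177
  acetaldehyde: x = 0.317, y = 0.079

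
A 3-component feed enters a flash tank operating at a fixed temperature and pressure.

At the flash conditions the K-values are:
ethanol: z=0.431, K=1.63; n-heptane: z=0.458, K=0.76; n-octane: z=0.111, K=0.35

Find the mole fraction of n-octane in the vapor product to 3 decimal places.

y_n-octane = 0.052

Let β = V/F and solve Σ zᵢ(Kᵢ−1)/(1+β(Kᵢ−1)) = 0.
Check two-phase: ΣzᵢKᵢ = 1.089 > 1 and Σzᵢ/Kᵢ = 1.184 > 1, so g(0) = 0.089 > 0 and g(1) = -0.184 < 0.
Newton–Raphson from β = 0.5:
  β = 0.500: g = -0.0253, g' = -0.236 → β = 0.393
  β = 0.393: g = -0.0006, g' = -0.227 → β = 0.390
Converged at β = 0.390.
Compositions from xᵢ = zᵢ/(1+β(Kᵢ−1)), yᵢ = Kᵢxᵢ:
  ethanol: x = 0.346, y = 0.564
  n-heptane: x = 0.505, y = 0.384
  n-octane: x = 0.149, y = 0.052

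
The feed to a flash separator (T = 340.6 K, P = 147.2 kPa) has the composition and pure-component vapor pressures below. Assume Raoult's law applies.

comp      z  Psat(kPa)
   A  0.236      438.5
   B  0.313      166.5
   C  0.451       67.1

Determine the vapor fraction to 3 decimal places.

Raoult's law: Kᵢ = Pᵢˢᵃᵗ/P = Pᵢˢᵃᵗ/147.2.
  K_A = 438.5/147.2 = 2.97894, K_B = 166.5/147.2 = 1.13111, K_C = 67.1/147.2 = 0.45584
Iterate (Newton) starting at ψ = 0.5:
  ψ = 0.500: g = -0.0639, g' = -0.490 → ψ = 0.370
  ψ = 0.370: g = 0.0016, g' = -0.522 → ψ = 0.373
Converged at ψ = 0.373.

ψ = 0.373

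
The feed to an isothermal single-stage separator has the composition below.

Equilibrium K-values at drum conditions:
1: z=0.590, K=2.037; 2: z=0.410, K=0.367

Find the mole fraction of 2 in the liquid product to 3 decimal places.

x_2 = 0.621

Binary case is linear: z₁(K₁−1)(1+ψ(K₂−1)) + z₂(K₂−1)(1+ψ(K₁−1)) = 0
⇒ ψ = [z₁(K₁−1)+z₂(K₂−1)] / [−(K₁−1)(K₂−1)] = 0.3523/0.6564 = 0.537
Compositions from xᵢ = zᵢ/(1+ψ(Kᵢ−1)), yᵢ = Kᵢxᵢ:
  1: x = 0.379, y = 0.772
  2: x = 0.621, y = 0.228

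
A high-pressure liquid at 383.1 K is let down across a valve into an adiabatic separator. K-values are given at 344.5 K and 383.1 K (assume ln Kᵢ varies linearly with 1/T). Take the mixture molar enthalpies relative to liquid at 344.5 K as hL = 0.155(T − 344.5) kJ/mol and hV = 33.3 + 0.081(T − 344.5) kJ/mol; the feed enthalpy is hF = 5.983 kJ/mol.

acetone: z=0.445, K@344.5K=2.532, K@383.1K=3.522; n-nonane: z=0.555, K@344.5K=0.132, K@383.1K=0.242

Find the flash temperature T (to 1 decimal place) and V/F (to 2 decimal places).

Adiabatic flash: solve Rachford–Rice at each trial T, then check hF = ψ·hV(T) + (1−ψ)·hL(T).
  T = 344.5 K: K = (2.532, 0.132), RR gives ψ = 0.150, H_out = 5.008 kJ/mol
  T = 383.1 K: K = (3.522, 0.242), RR gives ψ = 0.367, H_out = 17.156 kJ/mol
  T = 363.8 K: K = (3.013, 0.182), RR gives ψ = 0.268, H_out = 11.533 kJ/mol
  T = 354.1 K: K = (2.767, 0.155), RR gives ψ = 0.213, H_out = 8.423 kJ/mol
  T = 349.3 K: K = (2.649, 0.143), RR gives ψ = 0.183, H_out = 6.767 kJ/mol
  T = 346.9 K: K = (2.590, 0.138), RR gives ψ = 0.167, H_out = 5.902 kJ/mol
Linear interpolation between T = 346.9 (H_out = 5.902) and T = 349.3 (H_out = 6.767) on hF = 5.983 gives T ≈ 347.1 K, at which ψ = 0.17.

T = 347.1 K, V/F = 0.17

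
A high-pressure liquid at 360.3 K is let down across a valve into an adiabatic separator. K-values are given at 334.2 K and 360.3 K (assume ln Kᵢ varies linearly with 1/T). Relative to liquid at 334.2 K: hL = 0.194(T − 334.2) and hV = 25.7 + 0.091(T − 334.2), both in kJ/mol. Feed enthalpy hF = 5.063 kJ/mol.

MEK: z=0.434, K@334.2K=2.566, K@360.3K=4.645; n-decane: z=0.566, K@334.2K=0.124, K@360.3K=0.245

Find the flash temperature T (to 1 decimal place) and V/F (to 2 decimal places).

Adiabatic flash: solve Rachford–Rice at each trial T, then check hF = ψ·hV(T) + (1−ψ)·hL(T).
  T = 334.2 K: K = (2.566, 0.124), RR gives ψ = 0.134, H_out = 3.444 kJ/mol
  T = 360.3 K: K = (4.645, 0.245), RR gives ψ = 0.420, H_out = 14.718 kJ/mol
  T = 347.2 K: K = (3.487, 0.176), RR gives ψ = 0.299, H_out = 9.814 kJ/mol
  T = 340.7 K: K = (3.000, 0.148), RR gives ψ = 0.227, H_out = 6.933 kJ/mol
  T = 337.4 K: K = (2.773, 0.136), RR gives ψ = 0.183, H_out = 5.261 kJ/mol
  T = 335.8 K: K = (2.668, 0.130), RR gives ψ = 0.159, H_out = 4.380 kJ/mol
Linear interpolation between T = 335.8 (H_out = 4.380) and T = 337.4 (H_out = 5.261) on hF = 5.063 gives T ≈ 337.0 K, at which ψ = 0.18.

T = 337.0 K, V/F = 0.18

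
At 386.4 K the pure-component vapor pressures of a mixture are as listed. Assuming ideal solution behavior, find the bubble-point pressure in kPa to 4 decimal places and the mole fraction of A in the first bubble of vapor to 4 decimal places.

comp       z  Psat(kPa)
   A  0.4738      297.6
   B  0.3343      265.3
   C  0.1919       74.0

At the bubble point ψ → 0, so ΣzᵢKᵢ = 1 with Kᵢ = Pᵢˢᵃᵗ/P ⇒ P = ΣzᵢPᵢˢᵃᵗ.
P = 0.4738·297.6 + 0.3343·265.3 + 0.1919·74.0 = 243.8933 kPa
yᵢ = zᵢPᵢˢᵃᵗ/P ⇒ y_A = 0.4738·297.6/243.8933 = 0.5781

Pbub = 243.8933 kPa, y_A = 0.5781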